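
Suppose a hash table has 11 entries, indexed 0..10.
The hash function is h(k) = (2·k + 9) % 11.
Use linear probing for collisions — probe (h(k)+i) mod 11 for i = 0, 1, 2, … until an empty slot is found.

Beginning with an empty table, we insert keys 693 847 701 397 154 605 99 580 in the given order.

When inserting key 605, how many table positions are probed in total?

Insert 693: h=9, slot 9 empty -> index 9.
Insert 847: h=9, slot 9 occupied -> index 10.
Insert 701: h=3, slot 3 empty -> index 3.
Insert 397: h=0, slot 0 empty -> index 0.
Insert 154: h=9, slots 9,10,0 occupied -> index 1.
Insert 605: h=9, slots 9,10,0,1 occupied -> index 2.
Insert 99: h=9, slots 9,10,0,1,2,3 occupied -> index 4.
Insert 580: h=3, slots 3,4 occupied -> index 5.
Table: [397, 154, 605, 701, 99, 580, ., ., ., 693, 847]

5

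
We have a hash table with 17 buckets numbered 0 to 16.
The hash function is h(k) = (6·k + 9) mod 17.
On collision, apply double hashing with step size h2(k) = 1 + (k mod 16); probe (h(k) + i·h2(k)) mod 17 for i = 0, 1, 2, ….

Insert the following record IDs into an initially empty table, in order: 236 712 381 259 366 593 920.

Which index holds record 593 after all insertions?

1

236 hashes to 14; slot 14 is free → place at 14.
712 hashes to 14, h2=9; 14 taken → place at 6.
381 hashes to 0; slot 0 is free → place at 0.
259 hashes to 16; slot 16 is free → place at 16.
366 hashes to 12; slot 12 is free → place at 12.
593 hashes to 14, h2=2; 14,16 taken → place at 1.
920 hashes to 4; slot 4 is free → place at 4.
Table: [381, 593, _, _, 920, _, 712, _, _, _, _, _, 366, _, 236, _, 259]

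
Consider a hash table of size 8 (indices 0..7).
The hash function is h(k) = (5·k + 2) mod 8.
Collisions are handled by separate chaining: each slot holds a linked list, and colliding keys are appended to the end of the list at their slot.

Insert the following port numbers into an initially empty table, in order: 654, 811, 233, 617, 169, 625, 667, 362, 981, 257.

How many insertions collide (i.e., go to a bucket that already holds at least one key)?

Insert 654: h=0, bucket 0 empty → new chain.
Insert 811: h=1, bucket 1 empty → new chain.
Insert 233: h=7, bucket 7 empty → new chain.
Insert 617: h=7, bucket 7 nonempty → append to chain.
Insert 169: h=7, bucket 7 nonempty → append to chain.
Insert 625: h=7, bucket 7 nonempty → append to chain.
Insert 667: h=1, bucket 1 nonempty → append to chain.
Insert 362: h=4, bucket 4 empty → new chain.
Insert 981: h=3, bucket 3 empty → new chain.
Insert 257: h=7, bucket 7 nonempty → append to chain.
Final buckets:
0: 654
1: 811 -> 667
2: —
3: 981
4: 362
5: —
6: —
7: 233 -> 617 -> 169 -> 625 -> 257

5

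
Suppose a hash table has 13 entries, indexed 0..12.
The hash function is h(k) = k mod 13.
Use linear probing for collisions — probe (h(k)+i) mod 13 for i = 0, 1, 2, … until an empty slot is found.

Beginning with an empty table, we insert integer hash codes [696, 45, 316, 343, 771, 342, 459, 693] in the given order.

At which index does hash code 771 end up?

8

696: h=7 -> slot 7
45: h=6 -> slot 6
316: h=4 -> slot 4
343: h=5 -> slot 5
771: h=4, probe 4,5,6,7,8 -> slot 8
342: h=4, probe 4,5,6,7,8,9 -> slot 9
459: h=4, probe 4,5,6,7,8,9,10 -> slot 10
693: h=4, probe 4,5,6,7,8,9,10,11 -> slot 11
Table: [_, _, _, _, 316, 343, 45, 696, 771, 342, 459, 693, _]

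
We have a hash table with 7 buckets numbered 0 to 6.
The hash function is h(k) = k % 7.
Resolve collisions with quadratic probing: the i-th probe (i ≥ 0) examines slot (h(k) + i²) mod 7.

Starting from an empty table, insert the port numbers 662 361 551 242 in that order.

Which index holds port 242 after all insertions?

Insert 662: h=4, slot 4 empty → index 4.
Insert 361: h=4, slot 4 occupied → index 5.
Insert 551: h=5, slot 5 occupied → index 6.
Insert 242: h=4, slots 4,5 occupied → index 1.
Table: [_, 242, _, _, 662, 361, 551]

1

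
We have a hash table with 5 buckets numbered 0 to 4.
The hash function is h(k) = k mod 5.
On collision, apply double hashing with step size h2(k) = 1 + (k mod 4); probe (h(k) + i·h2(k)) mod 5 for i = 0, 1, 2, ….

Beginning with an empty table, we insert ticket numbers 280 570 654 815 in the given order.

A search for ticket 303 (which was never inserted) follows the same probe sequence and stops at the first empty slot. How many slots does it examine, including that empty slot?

3

280: h=0 => slot 0
570: h=0, h2=3, probe 0,3 => slot 3
654: h=4 => slot 4
815: h=0, h2=4, probe 0,4,3,2 => slot 2
Table: [280, -, 815, 570, 654]
Lookup 303: h=3, h2=4, probe 3,2,1 → slot 1 empty, not found.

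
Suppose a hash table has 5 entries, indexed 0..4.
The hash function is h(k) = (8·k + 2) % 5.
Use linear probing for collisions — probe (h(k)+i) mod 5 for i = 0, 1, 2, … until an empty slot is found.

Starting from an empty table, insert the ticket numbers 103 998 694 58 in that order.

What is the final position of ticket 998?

103 hashes to 1; slot 1 is free → place at 1.
998 hashes to 1; 1 taken → place at 2.
694 hashes to 4; slot 4 is free → place at 4.
58 hashes to 1; 1,2 taken → place at 3.
Table: [—, 103, 998, 58, 694]

2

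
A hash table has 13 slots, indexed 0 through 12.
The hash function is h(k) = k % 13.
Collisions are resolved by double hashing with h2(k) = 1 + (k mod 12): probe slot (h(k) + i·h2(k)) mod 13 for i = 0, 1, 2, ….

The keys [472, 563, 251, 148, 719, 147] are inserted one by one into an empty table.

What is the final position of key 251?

2

472: h=4 -> slot 4
563: h=4, h2=12, probe 4,3 -> slot 3
251: h=4, h2=12, probe 4,3,2 -> slot 2
148: h=5 -> slot 5
719: h=4, h2=12, probe 4,3,2,1 -> slot 1
147: h=4, h2=4, probe 4,8 -> slot 8
Table: [., 719, 251, 563, 472, 148, ., ., 147, ., ., ., .]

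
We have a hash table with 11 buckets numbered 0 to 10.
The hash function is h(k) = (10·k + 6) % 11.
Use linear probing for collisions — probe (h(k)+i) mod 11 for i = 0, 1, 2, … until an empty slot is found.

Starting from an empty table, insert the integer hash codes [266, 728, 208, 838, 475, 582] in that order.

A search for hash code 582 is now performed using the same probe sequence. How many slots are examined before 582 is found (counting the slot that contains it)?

3

266: h=4 → slot 4
728: h=4, probe 4,5 → slot 5
208: h=7 → slot 7
838: h=4, probe 4,5,6 → slot 6
475: h=4, probe 4,5,6,7,8 → slot 8
582: h=7, probe 7,8,9 → slot 9
Table: [_, _, _, _, 266, 728, 838, 208, 475, 582, _]
Lookup 582: h=7, probe 7,8,9 → found at 9.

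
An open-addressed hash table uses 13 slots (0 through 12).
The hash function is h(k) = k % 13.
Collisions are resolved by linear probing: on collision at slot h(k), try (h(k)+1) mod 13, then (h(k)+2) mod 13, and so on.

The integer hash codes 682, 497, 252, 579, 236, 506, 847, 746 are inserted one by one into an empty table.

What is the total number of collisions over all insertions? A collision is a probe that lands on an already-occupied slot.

5

Insert 682: h=6, slot 6 empty → index 6.
Insert 497: h=3, slot 3 empty → index 3.
Insert 252: h=5, slot 5 empty → index 5.
Insert 579: h=7, slot 7 empty → index 7.
Insert 236: h=2, slot 2 empty → index 2.
Insert 506: h=12, slot 12 empty → index 12.
Insert 847: h=2, slots 2,3 occupied → index 4.
Insert 746: h=5, slots 5,6,7 occupied → index 8.
Table: [∅, ∅, 236, 497, 847, 252, 682, 579, 746, ∅, ∅, ∅, 506]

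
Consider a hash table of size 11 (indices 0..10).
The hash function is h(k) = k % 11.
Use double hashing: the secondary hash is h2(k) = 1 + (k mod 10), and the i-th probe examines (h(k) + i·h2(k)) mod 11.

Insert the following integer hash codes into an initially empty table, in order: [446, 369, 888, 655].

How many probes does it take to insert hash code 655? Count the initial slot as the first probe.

Insert 446: h=6, slot 6 empty → index 6.
Insert 369: h=6, h2=10, slot 6 occupied → index 5.
Insert 888: h=8, slot 8 empty → index 8.
Insert 655: h=6, h2=6, slot 6 occupied → index 1.
Table: [-, 655, -, -, -, 369, 446, -, 888, -, -]

2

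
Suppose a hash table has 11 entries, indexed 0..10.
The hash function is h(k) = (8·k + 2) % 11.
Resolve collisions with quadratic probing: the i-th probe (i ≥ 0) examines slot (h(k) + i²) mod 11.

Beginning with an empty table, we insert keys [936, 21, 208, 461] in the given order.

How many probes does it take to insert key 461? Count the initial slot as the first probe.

3

936 hashes to 10; slot 10 is free -> place at 10.
21 hashes to 5; slot 5 is free -> place at 5.
208 hashes to 5; 5 taken -> place at 6.
461 hashes to 5; 5,6 taken -> place at 9.
Table: [∅, ∅, ∅, ∅, ∅, 21, 208, ∅, ∅, 461, 936]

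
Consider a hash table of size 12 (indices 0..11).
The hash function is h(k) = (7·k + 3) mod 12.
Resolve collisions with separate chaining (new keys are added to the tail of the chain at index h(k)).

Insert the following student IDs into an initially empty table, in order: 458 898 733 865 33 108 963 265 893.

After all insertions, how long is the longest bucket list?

Insert 458: h=5, bucket 5 empty → new chain.
Insert 898: h=1, bucket 1 empty → new chain.
Insert 733: h=10, bucket 10 empty → new chain.
Insert 865: h=10, bucket 10 nonempty → append to chain.
Insert 33: h=6, bucket 6 empty → new chain.
Insert 108: h=3, bucket 3 empty → new chain.
Insert 963: h=0, bucket 0 empty → new chain.
Insert 265: h=10, bucket 10 nonempty → append to chain.
Insert 893: h=2, bucket 2 empty → new chain.
Final buckets:
0: 963
1: 898
2: 893
3: 108
4: -
5: 458
6: 33
7: -
8: -
9: -
10: 733 -> 865 -> 265
11: -

3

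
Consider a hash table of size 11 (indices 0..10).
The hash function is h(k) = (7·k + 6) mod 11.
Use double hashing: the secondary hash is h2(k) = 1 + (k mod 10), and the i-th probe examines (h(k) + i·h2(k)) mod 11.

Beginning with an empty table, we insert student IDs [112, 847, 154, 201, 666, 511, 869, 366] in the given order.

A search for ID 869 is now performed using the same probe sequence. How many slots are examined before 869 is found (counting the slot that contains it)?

4

Insert 112: h=9, slot 9 empty -> index 9.
Insert 847: h=6, slot 6 empty -> index 6.
Insert 154: h=6, h2=5, slot 6 occupied -> index 0.
Insert 201: h=5, slot 5 empty -> index 5.
Insert 666: h=4, slot 4 empty -> index 4.
Insert 511: h=8, slot 8 empty -> index 8.
Insert 869: h=6, h2=10, slots 6,5,4 occupied -> index 3.
Insert 366: h=5, h2=7, slot 5 occupied -> index 1.
Table: [154, 366, ∅, 869, 666, 201, 847, ∅, 511, 112, ∅]
Lookup 869: h=6, h2=10, probe 6,5,4,3 → found at 3.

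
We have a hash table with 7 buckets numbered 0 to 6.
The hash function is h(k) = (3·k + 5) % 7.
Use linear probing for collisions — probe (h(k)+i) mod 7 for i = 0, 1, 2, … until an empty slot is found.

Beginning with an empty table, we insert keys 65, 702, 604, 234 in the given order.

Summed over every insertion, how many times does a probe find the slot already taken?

3

65: h=4 -> slot 4
702: h=4, probe 4,5 -> slot 5
604: h=4, probe 4,5,6 -> slot 6
234: h=0 -> slot 0
Table: [234, ∅, ∅, ∅, 65, 702, 604]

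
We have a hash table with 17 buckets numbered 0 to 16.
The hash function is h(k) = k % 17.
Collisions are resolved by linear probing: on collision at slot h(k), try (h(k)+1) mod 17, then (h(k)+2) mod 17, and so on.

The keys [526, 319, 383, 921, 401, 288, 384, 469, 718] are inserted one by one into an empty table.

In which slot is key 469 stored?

12

526: h=16 -> slot 16
319: h=13 -> slot 13
383: h=9 -> slot 9
921: h=3 -> slot 3
401: h=10 -> slot 10
288: h=16, probe 16,0 -> slot 0
384: h=10, probe 10,11 -> slot 11
469: h=10, probe 10,11,12 -> slot 12
718: h=4 -> slot 4
Table: [288, ∅, ∅, 921, 718, ∅, ∅, ∅, ∅, 383, 401, 384, 469, 319, ∅, ∅, 526]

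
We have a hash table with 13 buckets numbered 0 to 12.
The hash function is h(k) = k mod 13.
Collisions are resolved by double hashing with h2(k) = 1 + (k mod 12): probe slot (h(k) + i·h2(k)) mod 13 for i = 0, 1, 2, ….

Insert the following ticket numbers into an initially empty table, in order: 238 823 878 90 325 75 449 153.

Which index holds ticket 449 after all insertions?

5

238: h=4 → slot 4
823: h=4, h2=8, probe 4,12 → slot 12
878: h=7 → slot 7
90: h=12, h2=7, probe 12,6 → slot 6
325: h=0 → slot 0
75: h=10 → slot 10
449: h=7, h2=6, probe 7,0,6,12,5 → slot 5
153: h=10, h2=10, probe 10,7,4,1 → slot 1
Table: [325, 153, _, _, 238, 449, 90, 878, _, _, 75, _, 823]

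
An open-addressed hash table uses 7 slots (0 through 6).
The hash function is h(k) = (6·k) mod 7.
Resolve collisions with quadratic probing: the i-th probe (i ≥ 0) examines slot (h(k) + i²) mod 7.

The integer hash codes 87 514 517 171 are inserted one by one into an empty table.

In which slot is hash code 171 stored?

87 hashes to 4; slot 4 is free -> place at 4.
514 hashes to 4; 4 taken -> place at 5.
517 hashes to 1; slot 1 is free -> place at 1.
171 hashes to 4; 4,5,1 taken -> place at 6.
Table: [—, 517, —, —, 87, 514, 171]

6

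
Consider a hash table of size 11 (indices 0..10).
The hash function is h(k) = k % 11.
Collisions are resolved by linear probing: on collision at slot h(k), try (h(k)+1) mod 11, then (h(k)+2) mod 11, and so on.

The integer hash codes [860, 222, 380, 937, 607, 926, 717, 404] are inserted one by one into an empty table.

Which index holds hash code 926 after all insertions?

7

860: h=2 → slot 2
222: h=2, probe 2,3 → slot 3
380: h=6 → slot 6
937: h=2, probe 2,3,4 → slot 4
607: h=2, probe 2,3,4,5 → slot 5
926: h=2, probe 2,3,4,5,6,7 → slot 7
717: h=2, probe 2,3,4,5,6,7,8 → slot 8
404: h=8, probe 8,9 → slot 9
Table: [-, -, 860, 222, 937, 607, 380, 926, 717, 404, -]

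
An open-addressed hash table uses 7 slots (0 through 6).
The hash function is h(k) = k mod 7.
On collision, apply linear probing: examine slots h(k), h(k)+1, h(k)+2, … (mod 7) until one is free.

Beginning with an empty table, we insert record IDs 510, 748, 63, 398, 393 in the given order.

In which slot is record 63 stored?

1

510: h=6 → slot 6
748: h=6, probe 6,0 → slot 0
63: h=0, probe 0,1 → slot 1
398: h=6, probe 6,0,1,2 → slot 2
393: h=1, probe 1,2,3 → slot 3
Table: [748, 63, 398, 393, ., ., 510]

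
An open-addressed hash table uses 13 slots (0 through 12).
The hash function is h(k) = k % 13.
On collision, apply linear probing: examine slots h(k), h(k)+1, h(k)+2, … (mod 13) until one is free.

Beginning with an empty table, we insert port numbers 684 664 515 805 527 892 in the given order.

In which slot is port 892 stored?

684 hashes to 8; slot 8 is free → place at 8.
664 hashes to 1; slot 1 is free → place at 1.
515 hashes to 8; 8 taken → place at 9.
805 hashes to 12; slot 12 is free → place at 12.
527 hashes to 7; slot 7 is free → place at 7.
892 hashes to 8; 8,9 taken → place at 10.
Table: [-, 664, -, -, -, -, -, 527, 684, 515, 892, -, 805]

10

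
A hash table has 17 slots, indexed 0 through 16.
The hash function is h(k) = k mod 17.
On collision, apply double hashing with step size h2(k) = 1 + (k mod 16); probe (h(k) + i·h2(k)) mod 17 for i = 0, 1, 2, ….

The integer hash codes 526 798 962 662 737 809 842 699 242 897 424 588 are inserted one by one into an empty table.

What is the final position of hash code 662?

6

526: h=16 -> slot 16
798: h=16, h2=15, probe 16,14 -> slot 14
962: h=10 -> slot 10
662: h=16, h2=7, probe 16,6 -> slot 6
737: h=6, h2=2, probe 6,8 -> slot 8
809: h=10, h2=10, probe 10,3 -> slot 3
842: h=9 -> slot 9
699: h=2 -> slot 2
242: h=4 -> slot 4
897: h=13 -> slot 13
424: h=16, h2=9, probe 16,8,0 -> slot 0
588: h=10, h2=13, probe 10,6,2,15 -> slot 15
Table: [424, —, 699, 809, 242, —, 662, —, 737, 842, 962, —, —, 897, 798, 588, 526]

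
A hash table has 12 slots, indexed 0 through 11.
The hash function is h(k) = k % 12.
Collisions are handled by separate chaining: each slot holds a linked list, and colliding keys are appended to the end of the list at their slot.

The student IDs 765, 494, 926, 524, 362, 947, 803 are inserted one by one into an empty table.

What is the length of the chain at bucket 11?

2

Insert 765: h=9, bucket 9 empty → new chain.
Insert 494: h=2, bucket 2 empty → new chain.
Insert 926: h=2, bucket 2 nonempty → append to chain.
Insert 524: h=8, bucket 8 empty → new chain.
Insert 362: h=2, bucket 2 nonempty → append to chain.
Insert 947: h=11, bucket 11 empty → new chain.
Insert 803: h=11, bucket 11 nonempty → append to chain.
Final buckets:
0: -
1: -
2: 494 -> 926 -> 362
3: -
4: -
5: -
6: -
7: -
8: 524
9: 765
10: -
11: 947 -> 803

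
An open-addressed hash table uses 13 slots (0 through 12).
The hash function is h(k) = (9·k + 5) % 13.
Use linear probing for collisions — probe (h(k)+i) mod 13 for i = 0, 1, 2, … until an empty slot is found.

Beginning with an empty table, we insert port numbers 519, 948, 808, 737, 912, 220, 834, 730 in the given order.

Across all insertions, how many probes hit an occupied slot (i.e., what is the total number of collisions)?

519: h=9 => slot 9
948: h=9, probe 9,10 => slot 10
808: h=10, probe 10,11 => slot 11
737: h=8 => slot 8
912: h=10, probe 10,11,12 => slot 12
220: h=9, probe 9,10,11,12,0 => slot 0
834: h=10, probe 10,11,12,0,1 => slot 1
730: h=10, probe 10,11,12,0,1,2 => slot 2
Table: [220, 834, 730, -, -, -, -, -, 737, 519, 948, 808, 912]

17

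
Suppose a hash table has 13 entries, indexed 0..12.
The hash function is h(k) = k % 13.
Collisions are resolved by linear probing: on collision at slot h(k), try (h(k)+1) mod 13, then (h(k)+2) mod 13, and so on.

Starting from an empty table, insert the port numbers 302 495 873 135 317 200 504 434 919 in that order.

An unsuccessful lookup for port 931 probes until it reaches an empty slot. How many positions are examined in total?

4

Insert 302: h=3, slot 3 empty → index 3.
Insert 495: h=1, slot 1 empty → index 1.
Insert 873: h=2, slot 2 empty → index 2.
Insert 135: h=5, slot 5 empty → index 5.
Insert 317: h=5, slot 5 occupied → index 6.
Insert 200: h=5, slots 5,6 occupied → index 7.
Insert 504: h=10, slot 10 empty → index 10.
Insert 434: h=5, slots 5,6,7 occupied → index 8.
Insert 919: h=9, slot 9 empty → index 9.
Table: [—, 495, 873, 302, —, 135, 317, 200, 434, 919, 504, —, —]
Lookup 931: h=8, probe 8,9,10,11 → slot 11 empty, not found.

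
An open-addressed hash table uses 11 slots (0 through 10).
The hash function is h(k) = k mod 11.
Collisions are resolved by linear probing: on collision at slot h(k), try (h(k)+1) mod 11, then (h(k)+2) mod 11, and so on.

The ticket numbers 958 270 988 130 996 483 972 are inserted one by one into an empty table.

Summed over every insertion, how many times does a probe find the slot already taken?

3

958: h=1 -> slot 1
270: h=6 -> slot 6
988: h=9 -> slot 9
130: h=9, probe 9,10 -> slot 10
996: h=6, probe 6,7 -> slot 7
483: h=10, probe 10,0 -> slot 0
972: h=4 -> slot 4
Table: [483, 958, ., ., 972, ., 270, 996, ., 988, 130]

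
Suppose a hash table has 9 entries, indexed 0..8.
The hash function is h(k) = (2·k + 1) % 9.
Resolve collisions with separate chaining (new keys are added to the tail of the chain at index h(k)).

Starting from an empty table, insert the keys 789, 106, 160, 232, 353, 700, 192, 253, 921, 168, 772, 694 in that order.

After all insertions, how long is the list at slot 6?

Insert 789: h=4, bucket 4 empty → new chain.
Insert 106: h=6, bucket 6 empty → new chain.
Insert 160: h=6, bucket 6 nonempty → append to chain.
Insert 232: h=6, bucket 6 nonempty → append to chain.
Insert 353: h=5, bucket 5 empty → new chain.
Insert 700: h=6, bucket 6 nonempty → append to chain.
Insert 192: h=7, bucket 7 empty → new chain.
Insert 253: h=3, bucket 3 empty → new chain.
Insert 921: h=7, bucket 7 nonempty → append to chain.
Insert 168: h=4, bucket 4 nonempty → append to chain.
Insert 772: h=6, bucket 6 nonempty → append to chain.
Insert 694: h=3, bucket 3 nonempty → append to chain.
Final buckets:
0: -
1: -
2: -
3: 253 -> 694
4: 789 -> 168
5: 353
6: 106 -> 160 -> 232 -> 700 -> 772
7: 192 -> 921
8: -

5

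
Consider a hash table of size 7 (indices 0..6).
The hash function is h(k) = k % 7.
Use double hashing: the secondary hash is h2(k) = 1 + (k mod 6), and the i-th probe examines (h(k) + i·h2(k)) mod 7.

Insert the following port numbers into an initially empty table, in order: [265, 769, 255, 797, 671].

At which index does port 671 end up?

265: h=6 → slot 6
769: h=6, h2=2, probe 6,1 → slot 1
255: h=3 → slot 3
797: h=6, h2=6, probe 6,5 → slot 5
671: h=6, h2=6, probe 6,5,4 → slot 4
Table: [-, 769, -, 255, 671, 797, 265]

4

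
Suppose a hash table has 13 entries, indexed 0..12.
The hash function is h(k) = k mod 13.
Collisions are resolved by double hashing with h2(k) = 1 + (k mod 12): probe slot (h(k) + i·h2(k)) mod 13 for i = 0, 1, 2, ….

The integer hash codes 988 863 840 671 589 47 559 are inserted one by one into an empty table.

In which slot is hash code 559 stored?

3

988 hashes to 0; slot 0 is free → place at 0.
863 hashes to 5; slot 5 is free → place at 5.
840 hashes to 8; slot 8 is free → place at 8.
671 hashes to 8, h2=12; 8 taken → place at 7.
589 hashes to 4; slot 4 is free → place at 4.
47 hashes to 8, h2=12; 8,7 taken → place at 6.
559 hashes to 0, h2=8; 0,8 taken → place at 3.
Table: [988, ., ., 559, 589, 863, 47, 671, 840, ., ., ., .]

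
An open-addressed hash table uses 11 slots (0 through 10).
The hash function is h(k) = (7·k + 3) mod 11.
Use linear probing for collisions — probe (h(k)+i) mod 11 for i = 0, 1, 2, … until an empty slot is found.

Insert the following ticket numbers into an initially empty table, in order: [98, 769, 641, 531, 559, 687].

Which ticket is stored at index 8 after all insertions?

Insert 98: h=7, slot 7 empty → index 7.
Insert 769: h=7, slot 7 occupied → index 8.
Insert 641: h=2, slot 2 empty → index 2.
Insert 531: h=2, slot 2 occupied → index 3.
Insert 559: h=0, slot 0 empty → index 0.
Insert 687: h=5, slot 5 empty → index 5.
Table: [559, -, 641, 531, -, 687, -, 98, 769, -, -]

769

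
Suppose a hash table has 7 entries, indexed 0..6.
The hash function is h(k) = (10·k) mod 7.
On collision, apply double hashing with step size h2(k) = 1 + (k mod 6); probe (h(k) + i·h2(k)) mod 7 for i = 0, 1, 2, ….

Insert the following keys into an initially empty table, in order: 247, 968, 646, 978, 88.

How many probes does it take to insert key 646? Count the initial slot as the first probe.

2

247: h=6 -> slot 6
968: h=6, h2=3, probe 6,2 -> slot 2
646: h=6, h2=5, probe 6,4 -> slot 4
978: h=1 -> slot 1
88: h=5 -> slot 5
Table: [., 978, 968, ., 646, 88, 247]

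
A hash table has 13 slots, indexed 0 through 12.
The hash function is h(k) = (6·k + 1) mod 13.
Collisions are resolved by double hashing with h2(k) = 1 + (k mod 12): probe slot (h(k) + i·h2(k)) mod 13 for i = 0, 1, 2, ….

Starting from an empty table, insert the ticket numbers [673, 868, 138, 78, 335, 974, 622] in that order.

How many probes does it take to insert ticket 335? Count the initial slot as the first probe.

3

673: h=9 → slot 9
868: h=9, h2=5, probe 9,1 → slot 1
138: h=10 → slot 10
78: h=1, h2=7, probe 1,8 → slot 8
335: h=9, h2=12, probe 9,8,7 → slot 7
974: h=8, h2=3, probe 8,11 → slot 11
622: h=2 → slot 2
Table: [—, 868, 622, —, —, —, —, 335, 78, 673, 138, 974, —]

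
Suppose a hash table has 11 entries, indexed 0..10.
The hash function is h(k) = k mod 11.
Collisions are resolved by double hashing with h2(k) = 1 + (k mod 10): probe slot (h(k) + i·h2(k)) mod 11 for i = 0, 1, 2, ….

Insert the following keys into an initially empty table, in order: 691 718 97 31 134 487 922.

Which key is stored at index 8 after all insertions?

487

691: h=9 -> slot 9
718: h=3 -> slot 3
97: h=9, h2=8, probe 9,6 -> slot 6
31: h=9, h2=2, probe 9,0 -> slot 0
134: h=2 -> slot 2
487: h=3, h2=8, probe 3,0,8 -> slot 8
922: h=9, h2=3, probe 9,1 -> slot 1
Table: [31, 922, 134, 718, ∅, ∅, 97, ∅, 487, 691, ∅]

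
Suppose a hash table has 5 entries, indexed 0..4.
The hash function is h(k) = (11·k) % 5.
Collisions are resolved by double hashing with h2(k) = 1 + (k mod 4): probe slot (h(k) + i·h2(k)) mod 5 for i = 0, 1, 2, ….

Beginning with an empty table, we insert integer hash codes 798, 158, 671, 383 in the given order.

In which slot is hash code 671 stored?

0

798: h=3 => slot 3
158: h=3, h2=3, probe 3,1 => slot 1
671: h=1, h2=4, probe 1,0 => slot 0
383: h=3, h2=4, probe 3,2 => slot 2
Table: [671, 158, 383, 798, _]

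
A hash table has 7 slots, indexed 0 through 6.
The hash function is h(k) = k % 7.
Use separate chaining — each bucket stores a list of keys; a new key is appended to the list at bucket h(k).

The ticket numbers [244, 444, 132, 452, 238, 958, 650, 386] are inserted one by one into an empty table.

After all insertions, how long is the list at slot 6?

4

244 -> bucket 6
444 -> bucket 3
132 -> bucket 6 (collision)
452 -> bucket 4
238 -> bucket 0
958 -> bucket 6 (collision)
650 -> bucket 6 (collision)
386 -> bucket 1
Final buckets:
0: 238
1: 386
2: _
3: 444
4: 452
5: _
6: 244 -> 132 -> 958 -> 650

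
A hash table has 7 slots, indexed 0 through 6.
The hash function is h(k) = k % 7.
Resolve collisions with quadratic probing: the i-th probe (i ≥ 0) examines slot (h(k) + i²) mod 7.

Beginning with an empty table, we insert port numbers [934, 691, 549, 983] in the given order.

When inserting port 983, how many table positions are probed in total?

934 hashes to 3; slot 3 is free -> place at 3.
691 hashes to 5; slot 5 is free -> place at 5.
549 hashes to 3; 3 taken -> place at 4.
983 hashes to 3; 3,4 taken -> place at 0.
Table: [983, -, -, 934, 549, 691, -]

3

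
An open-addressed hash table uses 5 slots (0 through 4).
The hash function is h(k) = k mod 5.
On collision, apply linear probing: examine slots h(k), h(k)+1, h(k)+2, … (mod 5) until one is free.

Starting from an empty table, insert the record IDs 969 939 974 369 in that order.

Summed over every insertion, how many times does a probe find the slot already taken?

969: h=4 => slot 4
939: h=4, probe 4,0 => slot 0
974: h=4, probe 4,0,1 => slot 1
369: h=4, probe 4,0,1,2 => slot 2
Table: [939, 974, 369, ∅, 969]

6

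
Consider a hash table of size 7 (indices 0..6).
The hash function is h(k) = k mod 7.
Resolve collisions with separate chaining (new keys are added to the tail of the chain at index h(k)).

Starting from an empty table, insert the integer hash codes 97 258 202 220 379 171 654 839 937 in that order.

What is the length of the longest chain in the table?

5

97 -> bucket 6
258 -> bucket 6 (collision)
202 -> bucket 6 (collision)
220 -> bucket 3
379 -> bucket 1
171 -> bucket 3 (collision)
654 -> bucket 3 (collision)
839 -> bucket 6 (collision)
937 -> bucket 6 (collision)
Final buckets:
0: ∅
1: 379
2: ∅
3: 220 -> 171 -> 654
4: ∅
5: ∅
6: 97 -> 258 -> 202 -> 839 -> 937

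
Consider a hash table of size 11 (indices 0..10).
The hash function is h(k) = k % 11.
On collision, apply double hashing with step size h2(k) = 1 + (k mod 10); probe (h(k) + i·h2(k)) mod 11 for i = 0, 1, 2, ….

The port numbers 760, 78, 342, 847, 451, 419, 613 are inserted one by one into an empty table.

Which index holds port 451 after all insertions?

2

760: h=1 => slot 1
78: h=1, h2=9, probe 1,10 => slot 10
342: h=1, h2=3, probe 1,4 => slot 4
847: h=0 => slot 0
451: h=0, h2=2, probe 0,2 => slot 2
419: h=1, h2=10, probe 1,0,10,9 => slot 9
613: h=8 => slot 8
Table: [847, 760, 451, ∅, 342, ∅, ∅, ∅, 613, 419, 78]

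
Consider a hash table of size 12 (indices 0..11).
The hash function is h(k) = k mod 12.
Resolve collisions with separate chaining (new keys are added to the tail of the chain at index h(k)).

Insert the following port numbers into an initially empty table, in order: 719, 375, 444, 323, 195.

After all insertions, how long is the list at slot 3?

2

719 → bucket 11
375 → bucket 3
444 → bucket 0
323 → bucket 11 (collision)
195 → bucket 3 (collision)
Final buckets:
0: 444
1: -
2: -
3: 375 -> 195
4: -
5: -
6: -
7: -
8: -
9: -
10: -
11: 719 -> 323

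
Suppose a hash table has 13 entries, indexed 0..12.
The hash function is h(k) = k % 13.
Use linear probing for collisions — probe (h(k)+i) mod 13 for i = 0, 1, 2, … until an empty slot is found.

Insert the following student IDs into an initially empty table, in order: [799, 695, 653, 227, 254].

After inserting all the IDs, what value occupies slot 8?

227

799: h=6 -> slot 6
695: h=6, probe 6,7 -> slot 7
653: h=3 -> slot 3
227: h=6, probe 6,7,8 -> slot 8
254: h=7, probe 7,8,9 -> slot 9
Table: [-, -, -, 653, -, -, 799, 695, 227, 254, -, -, -]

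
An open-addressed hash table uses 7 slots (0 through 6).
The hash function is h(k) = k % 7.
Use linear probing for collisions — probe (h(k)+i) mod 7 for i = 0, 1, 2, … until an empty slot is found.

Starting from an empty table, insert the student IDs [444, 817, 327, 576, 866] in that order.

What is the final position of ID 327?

6

444 hashes to 3; slot 3 is free => place at 3.
817 hashes to 5; slot 5 is free => place at 5.
327 hashes to 5; 5 taken => place at 6.
576 hashes to 2; slot 2 is free => place at 2.
866 hashes to 5; 5,6 taken => place at 0.
Table: [866, -, 576, 444, -, 817, 327]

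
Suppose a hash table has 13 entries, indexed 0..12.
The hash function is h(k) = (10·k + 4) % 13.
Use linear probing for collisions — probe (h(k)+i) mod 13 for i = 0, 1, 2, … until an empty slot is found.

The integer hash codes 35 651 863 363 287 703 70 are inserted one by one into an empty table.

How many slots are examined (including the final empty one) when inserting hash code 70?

Insert 35: h=3, slot 3 empty => index 3.
Insert 651: h=1, slot 1 empty => index 1.
Insert 863: h=2, slot 2 empty => index 2.
Insert 363: h=7, slot 7 empty => index 7.
Insert 287: h=1, slots 1,2,3 occupied => index 4.
Insert 703: h=1, slots 1,2,3,4 occupied => index 5.
Insert 70: h=2, slots 2,3,4,5 occupied => index 6.
Table: [—, 651, 863, 35, 287, 703, 70, 363, —, —, —, —, —]

5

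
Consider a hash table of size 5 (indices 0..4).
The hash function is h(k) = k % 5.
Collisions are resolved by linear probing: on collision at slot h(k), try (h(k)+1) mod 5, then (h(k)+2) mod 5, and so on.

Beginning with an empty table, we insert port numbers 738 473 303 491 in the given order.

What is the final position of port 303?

0

738 hashes to 3; slot 3 is free => place at 3.
473 hashes to 3; 3 taken => place at 4.
303 hashes to 3; 3,4 taken => place at 0.
491 hashes to 1; slot 1 is free => place at 1.
Table: [303, 491, —, 738, 473]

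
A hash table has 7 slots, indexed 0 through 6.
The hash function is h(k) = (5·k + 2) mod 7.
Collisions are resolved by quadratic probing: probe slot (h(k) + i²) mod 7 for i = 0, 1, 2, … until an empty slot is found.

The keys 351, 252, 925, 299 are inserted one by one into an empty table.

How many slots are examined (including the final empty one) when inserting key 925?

351: h=0 => slot 0
252: h=2 => slot 2
925: h=0, probe 0,1 => slot 1
299: h=6 => slot 6
Table: [351, 925, 252, -, -, -, 299]

2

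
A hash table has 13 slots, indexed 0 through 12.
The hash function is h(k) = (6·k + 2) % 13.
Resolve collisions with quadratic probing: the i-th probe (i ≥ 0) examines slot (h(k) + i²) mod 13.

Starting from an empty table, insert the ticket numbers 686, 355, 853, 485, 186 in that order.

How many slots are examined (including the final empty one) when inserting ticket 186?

686 hashes to 10; slot 10 is free -> place at 10.
355 hashes to 0; slot 0 is free -> place at 0.
853 hashes to 11; slot 11 is free -> place at 11.
485 hashes to 0; 0 taken -> place at 1.
186 hashes to 0; 0,1 taken -> place at 4.
Table: [355, 485, ∅, ∅, 186, ∅, ∅, ∅, ∅, ∅, 686, 853, ∅]

3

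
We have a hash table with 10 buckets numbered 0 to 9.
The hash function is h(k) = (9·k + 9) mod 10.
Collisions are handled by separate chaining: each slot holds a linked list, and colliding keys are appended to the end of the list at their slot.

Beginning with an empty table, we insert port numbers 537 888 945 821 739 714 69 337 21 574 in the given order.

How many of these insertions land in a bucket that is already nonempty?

537 -> bucket 2
888 -> bucket 1
945 -> bucket 4
821 -> bucket 8
739 -> bucket 0
714 -> bucket 5
69 -> bucket 0 (collision)
337 -> bucket 2 (collision)
21 -> bucket 8 (collision)
574 -> bucket 5 (collision)
Final buckets:
0: 739 -> 69
1: 888
2: 537 -> 337
3: -
4: 945
5: 714 -> 574
6: -
7: -
8: 821 -> 21
9: -

4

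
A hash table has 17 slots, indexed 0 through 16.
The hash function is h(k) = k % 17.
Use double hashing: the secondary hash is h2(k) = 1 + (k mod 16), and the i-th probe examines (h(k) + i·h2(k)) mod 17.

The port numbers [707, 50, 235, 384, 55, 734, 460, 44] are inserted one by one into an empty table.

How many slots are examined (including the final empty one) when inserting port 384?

707: h=10 => slot 10
50: h=16 => slot 16
235: h=14 => slot 14
384: h=10, h2=1, probe 10,11 => slot 11
55: h=4 => slot 4
734: h=3 => slot 3
460: h=1 => slot 1
44: h=10, h2=13, probe 10,6 => slot 6
Table: [∅, 460, ∅, 734, 55, ∅, 44, ∅, ∅, ∅, 707, 384, ∅, ∅, 235, ∅, 50]

2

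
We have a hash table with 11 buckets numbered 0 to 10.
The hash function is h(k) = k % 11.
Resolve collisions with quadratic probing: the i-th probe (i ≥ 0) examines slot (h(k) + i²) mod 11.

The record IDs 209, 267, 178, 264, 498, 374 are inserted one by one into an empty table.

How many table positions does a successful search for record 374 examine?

209: h=0 → slot 0
267: h=3 → slot 3
178: h=2 → slot 2
264: h=0, probe 0,1 → slot 1
498: h=3, probe 3,4 → slot 4
374: h=0, probe 0,1,4,9 → slot 9
Table: [209, 264, 178, 267, 498, —, —, —, —, 374, —]
Lookup 374: h=0, probe 0,1,4,9 → found at 9.

4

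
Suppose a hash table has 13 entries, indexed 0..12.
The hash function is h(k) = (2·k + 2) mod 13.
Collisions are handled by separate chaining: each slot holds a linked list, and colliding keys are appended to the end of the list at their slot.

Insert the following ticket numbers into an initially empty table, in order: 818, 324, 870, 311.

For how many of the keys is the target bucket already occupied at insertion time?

Insert 818: h=0, bucket 0 empty → new chain.
Insert 324: h=0, bucket 0 nonempty → append to chain.
Insert 870: h=0, bucket 0 nonempty → append to chain.
Insert 311: h=0, bucket 0 nonempty → append to chain.
Final buckets:
0: 818 -> 324 -> 870 -> 311
1: ∅
2: ∅
3: ∅
4: ∅
5: ∅
6: ∅
7: ∅
8: ∅
9: ∅
10: ∅
11: ∅
12: ∅

3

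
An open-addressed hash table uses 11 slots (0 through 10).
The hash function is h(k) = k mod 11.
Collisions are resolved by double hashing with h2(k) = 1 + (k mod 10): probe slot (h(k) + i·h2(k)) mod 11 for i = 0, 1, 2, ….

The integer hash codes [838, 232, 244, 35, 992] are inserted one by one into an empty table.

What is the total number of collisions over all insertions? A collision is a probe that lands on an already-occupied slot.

838: h=2 => slot 2
232: h=1 => slot 1
244: h=2, h2=5, probe 2,7 => slot 7
35: h=2, h2=6, probe 2,8 => slot 8
992: h=2, h2=3, probe 2,5 => slot 5
Table: [., 232, 838, ., ., 992, ., 244, 35, ., .]

3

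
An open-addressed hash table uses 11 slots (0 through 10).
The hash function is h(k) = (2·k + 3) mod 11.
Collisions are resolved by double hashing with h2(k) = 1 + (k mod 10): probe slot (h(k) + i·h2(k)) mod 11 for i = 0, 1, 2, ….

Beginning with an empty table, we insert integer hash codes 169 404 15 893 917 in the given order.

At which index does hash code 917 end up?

5

Insert 169: h=0, slot 0 empty => index 0.
Insert 404: h=8, slot 8 empty => index 8.
Insert 15: h=0, h2=6, slot 0 occupied => index 6.
Insert 893: h=7, slot 7 empty => index 7.
Insert 917: h=0, h2=8, slots 0,8 occupied => index 5.
Table: [169, -, -, -, -, 917, 15, 893, 404, -, -]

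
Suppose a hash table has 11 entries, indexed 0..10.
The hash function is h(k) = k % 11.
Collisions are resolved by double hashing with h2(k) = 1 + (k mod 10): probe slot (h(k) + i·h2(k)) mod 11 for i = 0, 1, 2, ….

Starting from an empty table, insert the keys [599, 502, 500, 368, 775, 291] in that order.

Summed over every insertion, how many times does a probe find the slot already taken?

5

599: h=5 → slot 5
502: h=7 → slot 7
500: h=5, h2=1, probe 5,6 → slot 6
368: h=5, h2=9, probe 5,3 → slot 3
775: h=5, h2=6, probe 5,0 → slot 0
291: h=5, h2=2, probe 5,7,9 → slot 9
Table: [775, -, -, 368, -, 599, 500, 502, -, 291, -]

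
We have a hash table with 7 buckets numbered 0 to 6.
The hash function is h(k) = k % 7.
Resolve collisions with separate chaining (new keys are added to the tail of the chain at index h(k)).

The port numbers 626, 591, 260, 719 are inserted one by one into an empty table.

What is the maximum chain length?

Insert 626: h=3, bucket 3 empty -> new chain.
Insert 591: h=3, bucket 3 nonempty -> append to chain.
Insert 260: h=1, bucket 1 empty -> new chain.
Insert 719: h=5, bucket 5 empty -> new chain.
Final buckets:
0: _
1: 260
2: _
3: 626 -> 591
4: _
5: 719
6: _

2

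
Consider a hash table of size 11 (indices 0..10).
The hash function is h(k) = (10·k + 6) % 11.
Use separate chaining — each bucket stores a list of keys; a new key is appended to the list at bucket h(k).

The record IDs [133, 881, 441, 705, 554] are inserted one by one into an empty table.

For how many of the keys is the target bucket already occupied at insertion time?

Insert 133: h=5, bucket 5 empty → new chain.
Insert 881: h=5, bucket 5 nonempty → append to chain.
Insert 441: h=5, bucket 5 nonempty → append to chain.
Insert 705: h=5, bucket 5 nonempty → append to chain.
Insert 554: h=2, bucket 2 empty → new chain.
Final buckets:
0: ∅
1: ∅
2: 554
3: ∅
4: ∅
5: 133 -> 881 -> 441 -> 705
6: ∅
7: ∅
8: ∅
9: ∅
10: ∅

3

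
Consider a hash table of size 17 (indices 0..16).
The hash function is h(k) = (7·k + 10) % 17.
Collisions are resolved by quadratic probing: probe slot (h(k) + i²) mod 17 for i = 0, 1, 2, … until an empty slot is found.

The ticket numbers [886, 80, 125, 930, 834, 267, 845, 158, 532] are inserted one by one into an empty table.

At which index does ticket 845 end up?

886 hashes to 7; slot 7 is free -> place at 7.
80 hashes to 9; slot 9 is free -> place at 9.
125 hashes to 1; slot 1 is free -> place at 1.
930 hashes to 9; 9 taken -> place at 10.
834 hashes to 0; slot 0 is free -> place at 0.
267 hashes to 9; 9,10 taken -> place at 13.
845 hashes to 9; 9,10,13,1 taken -> place at 8.
158 hashes to 11; slot 11 is free -> place at 11.
532 hashes to 11; 11 taken -> place at 12.
Table: [834, 125, _, _, _, _, _, 886, 845, 80, 930, 158, 532, 267, _, _, _]

8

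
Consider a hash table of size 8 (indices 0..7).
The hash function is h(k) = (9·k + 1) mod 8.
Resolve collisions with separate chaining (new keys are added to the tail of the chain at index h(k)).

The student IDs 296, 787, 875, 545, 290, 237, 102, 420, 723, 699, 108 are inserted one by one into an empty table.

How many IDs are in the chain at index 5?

296 -> bucket 1
787 -> bucket 4
875 -> bucket 4 (collision)
545 -> bucket 2
290 -> bucket 3
237 -> bucket 6
102 -> bucket 7
420 -> bucket 5
723 -> bucket 4 (collision)
699 -> bucket 4 (collision)
108 -> bucket 5 (collision)
Final buckets:
0: _
1: 296
2: 545
3: 290
4: 787 -> 875 -> 723 -> 699
5: 420 -> 108
6: 237
7: 102

2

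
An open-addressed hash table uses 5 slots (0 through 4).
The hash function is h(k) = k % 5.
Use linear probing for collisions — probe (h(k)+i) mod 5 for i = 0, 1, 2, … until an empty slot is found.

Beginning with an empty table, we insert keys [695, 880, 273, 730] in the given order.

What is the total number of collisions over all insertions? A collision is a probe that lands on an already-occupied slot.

3

695 hashes to 0; slot 0 is free → place at 0.
880 hashes to 0; 0 taken → place at 1.
273 hashes to 3; slot 3 is free → place at 3.
730 hashes to 0; 0,1 taken → place at 2.
Table: [695, 880, 730, 273, —]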